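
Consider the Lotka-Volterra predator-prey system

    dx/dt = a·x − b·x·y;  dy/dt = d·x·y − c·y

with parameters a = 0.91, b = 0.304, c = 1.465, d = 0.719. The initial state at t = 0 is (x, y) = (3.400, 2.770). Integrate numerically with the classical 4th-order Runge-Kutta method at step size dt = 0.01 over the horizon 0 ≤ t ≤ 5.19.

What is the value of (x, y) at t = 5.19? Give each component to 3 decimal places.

(x, y) = (3.087, 1.872)

t=0.000: state=(3.400, 2.770)
step 1 (dt=0.01): k1=(0.231, 2.713), k2=(0.217, 2.729), k3=(0.217, 2.729), k4=(0.203, 2.745); state += dt/6·(k1+2k2+2k3+k4)
t=0.010: state=(3.402, 2.797)
t=0.020: state=(3.404, 2.825)
t=0.030: state=(3.406, 2.853)
continuing one RK4 step at a time; state shown every 20 steps (Δt=0.2):
t=0.200: state=(3.386, 3.371)
t=0.400: state=(3.242, 4.057)
t=0.600: state=(2.975, 4.738)
t=0.800: state=(2.629, 5.292)
t=1.000: state=(2.261, 5.611)
t=1.200: state=(1.923, 5.652)
t=1.400: state=(1.645, 5.445)
t=1.600: state=(1.432, 5.064)
t=1.800: state=(1.281, 4.588)
t=2.000: state=(1.181, 4.084)
t=2.200: state=(1.122, 3.593)
t=2.400: state=(1.097, 3.143)
t=2.600: state=(1.100, 2.745)
t=2.800: state=(1.129, 2.403)
t=3.000: state=(1.181, 2.116)
t=3.200: state=(1.255, 1.880)
t=3.400: state=(1.351, 1.691)
t=3.600: state=(1.469, 1.545)
t=3.800: state=(1.609, 1.438)
t=4.000: state=(1.773, 1.367)
t=4.200: state=(1.960, 1.334)
t=4.400: state=(2.168, 1.339)
t=4.600: state=(2.395, 1.386)
t=4.800: state=(2.633, 1.484)
t=5.000: state=(2.873, 1.645)
t=5.190: state=(3.087, 1.872)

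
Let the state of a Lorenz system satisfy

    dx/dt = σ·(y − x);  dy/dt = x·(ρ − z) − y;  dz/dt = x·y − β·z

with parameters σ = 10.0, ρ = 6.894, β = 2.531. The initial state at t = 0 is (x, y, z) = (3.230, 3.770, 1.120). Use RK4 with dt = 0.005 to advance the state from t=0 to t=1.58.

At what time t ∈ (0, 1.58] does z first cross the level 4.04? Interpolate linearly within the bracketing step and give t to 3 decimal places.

t=0.000: state=(3.230, 3.770, 1.120)
step 1 (dt=0.005): k1=(5.400, 14.880, 9.342), k2=(5.637, 14.845, 9.455), k3=(5.630, 14.848, 9.456), k4=(5.861, 14.814, 9.571); state += dt/6·(k1+2k2+2k3+k4)
t=0.005: state=(3.258, 3.844, 1.167)
t=0.010: state=(3.289, 3.918, 1.216)
t=0.015: state=(3.321, 3.992, 1.265)
continuing one RK4 step at a time; state shown every 20 steps (Δt=0.1):
t=0.100: state=(4.104, 5.201, 2.334)
t=0.190: state=(5.129, 6.234, 4.021)
next step: t=0.195: state=(5.184, 6.276, 4.130) — z has crossed 4.04
linear interpolation between t=0.190 (4.02064) and t=0.195 (4.13034) → t≈0.191

t = 0.191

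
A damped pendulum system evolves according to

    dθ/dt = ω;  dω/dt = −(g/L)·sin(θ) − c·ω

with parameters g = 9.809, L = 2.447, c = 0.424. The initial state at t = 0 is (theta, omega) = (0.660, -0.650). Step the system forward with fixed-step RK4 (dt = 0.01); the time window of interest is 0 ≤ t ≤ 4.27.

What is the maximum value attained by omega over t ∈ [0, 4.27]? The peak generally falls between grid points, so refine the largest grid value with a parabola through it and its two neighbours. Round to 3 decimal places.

t=0.000: state=(0.660, -0.650)
step 1 (dt=0.01): k1=(-0.650, -2.182), k2=(-0.661, -2.167), k3=(-0.661, -2.167), k4=(-0.672, -2.152); state += dt/6·(k1+2k2+2k3+k4)
t=0.010: state=(0.653, -0.672)
t=0.020: state=(0.647, -0.693)
t=0.030: state=(0.640, -0.714)
continuing one RK4 step at a time; state shown every 20 steps (Δt=0.2):
t=0.200: state=(0.491, -1.018)
t=0.400: state=(0.264, -1.219)
t=0.600: state=(0.016, -1.226)
t=0.800: state=(-0.214, -1.047)
t=1.000: state=(-0.393, -0.727)
t=1.200: state=(-0.500, -0.331)
t=1.400: state=(-0.525, 0.077)
t=1.600: state=(-0.472, 0.442)
t=1.800: state=(-0.354, 0.717)
t=2.000: state=(-0.193, 0.867)
t=2.200: state=(-0.017, 0.877)
t=2.400: state=(0.148, 0.752)
t=2.600: state=(0.277, 0.525)
t=2.800: state=(0.355, 0.240)
t=3.000: state=(0.373, -0.056)
t=3.200: state=(0.334, -0.321)
t=3.400: state=(0.249, -0.518)
t=3.600: state=(0.133, -0.622)
t=3.800: state=(0.007, -0.625)
t=4.000: state=(-0.110, -0.532)
t=4.200: state=(-0.201, -0.367)
t=4.270: state=(-0.224, -0.298)
largest grid value and its neighbours: omega(2.100)=0.88978, omega(2.110)=0.89005, omega(2.120)=0.88995
parabola through these three points peaks at t≈2.112 with omega≈0.89006

max omega = 0.890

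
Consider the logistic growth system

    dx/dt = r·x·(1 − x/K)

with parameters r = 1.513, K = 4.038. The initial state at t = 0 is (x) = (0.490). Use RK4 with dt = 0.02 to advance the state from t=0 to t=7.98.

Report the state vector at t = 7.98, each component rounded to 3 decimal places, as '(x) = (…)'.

(x) = (4.038)

t=0.000: state=(0.490)
step 1 (dt=0.02): k1=(0.651), k2=(0.659), k3=(0.659), k4=(0.666); state += dt/6·(k1+2k2+2k3+k4)
t=0.020: state=(0.503)
t=0.040: state=(0.517)
t=0.060: state=(0.530)
continuing one RK4 step at a time; state shown every 25 steps (Δt=0.5):
t=0.500: state=(0.918)
t=1.000: state=(1.556)
t=1.500: state=(2.309)
t=2.000: state=(2.988)
t=2.500: state=(3.467)
t=3.000: state=(3.748)
t=3.500: state=(3.897)
t=4.000: state=(3.970)
t=4.500: state=(4.006)
t=5.000: state=(4.023)
t=5.500: state=(4.031)
t=6.000: state=(4.035)
t=6.500: state=(4.036)
t=7.000: state=(4.037)
t=7.500: state=(4.038)
t=7.980: state=(4.038)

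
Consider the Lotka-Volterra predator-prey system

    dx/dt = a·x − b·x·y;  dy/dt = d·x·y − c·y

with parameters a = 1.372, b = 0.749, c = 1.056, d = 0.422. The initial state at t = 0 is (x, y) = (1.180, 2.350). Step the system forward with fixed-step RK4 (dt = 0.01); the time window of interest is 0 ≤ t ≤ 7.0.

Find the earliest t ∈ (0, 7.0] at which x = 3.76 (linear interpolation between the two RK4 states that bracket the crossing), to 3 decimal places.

t=0.000: state=(1.180, 2.350)
step 1 (dt=0.01): k1=(-0.458, -1.311), k2=(-0.451, -1.310), k3=(-0.451, -1.310), k4=(-0.445, -1.309); state += dt/6·(k1+2k2+2k3+k4)
t=0.010: state=(1.175, 2.337)
t=0.020: state=(1.171, 2.324)
t=0.030: state=(1.167, 2.311)
continuing one RK4 step at a time; state shown every 25 steps (Δt=0.25):
t=0.250: state=(1.103, 2.034)
t=0.500: state=(1.091, 1.753)
t=0.750: state=(1.133, 1.513)
t=1.000: state=(1.226, 1.316)
t=1.250: state=(1.372, 1.158)
t=1.500: state=(1.574, 1.039)
t=1.750: state=(1.842, 0.955)
t=2.000: state=(2.182, 0.906)
t=2.250: state=(2.599, 0.895)
t=2.500: state=(3.091, 0.927)
t=2.750: state=(3.635, 1.015)
t=2.800: state=(3.746, 1.041)
next step: t=2.810: state=(3.769, 1.046) — x has crossed 3.76
linear interpolation between t=2.800 (3.74637) and t=2.810 (3.76856) → t≈2.806

t = 2.806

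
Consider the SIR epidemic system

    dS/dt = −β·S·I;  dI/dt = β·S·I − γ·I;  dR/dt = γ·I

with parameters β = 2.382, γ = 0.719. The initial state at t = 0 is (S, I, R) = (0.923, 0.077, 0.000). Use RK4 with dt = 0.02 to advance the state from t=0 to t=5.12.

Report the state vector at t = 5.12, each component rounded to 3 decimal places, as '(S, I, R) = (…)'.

(S, I, R) = (0.055, 0.093, 0.852)

t=0.000: state=(0.923, 0.077, 0.000)
step 1 (dt=0.02): k1=(-0.169, 0.114, 0.055), k2=(-0.171, 0.115, 0.056), k3=(-0.172, 0.115, 0.056), k4=(-0.174, 0.117, 0.057); state += dt/6·(k1+2k2+2k3+k4)
t=0.020: state=(0.920, 0.079, 0.001)
t=0.040: state=(0.916, 0.082, 0.002)
t=0.060: state=(0.912, 0.084, 0.003)
continuing one RK4 step at a time; state shown every 10 steps (Δt=0.2):
t=0.200: state=(0.885, 0.103, 0.013)
t=0.400: state=(0.836, 0.134, 0.030)
t=0.600: state=(0.778, 0.170, 0.052)
t=0.800: state=(0.710, 0.211, 0.079)
t=1.000: state=(0.636, 0.251, 0.112)
t=1.200: state=(0.559, 0.289, 0.151)
t=1.400: state=(0.484, 0.321, 0.195)
t=1.600: state=(0.412, 0.344, 0.243)
t=1.800: state=(0.349, 0.357, 0.294)
t=2.000: state=(0.294, 0.361, 0.345)
t=2.200: state=(0.248, 0.355, 0.397)
t=2.400: state=(0.210, 0.343, 0.447)
t=2.600: state=(0.179, 0.326, 0.495)
t=2.800: state=(0.154, 0.305, 0.541)
t=3.000: state=(0.134, 0.283, 0.583)
t=3.200: state=(0.117, 0.260, 0.622)
t=3.400: state=(0.104, 0.238, 0.658)
t=3.600: state=(0.094, 0.216, 0.691)
t=3.800: state=(0.085, 0.195, 0.720)
t=4.000: state=(0.078, 0.175, 0.747)
t=4.200: state=(0.072, 0.157, 0.771)
t=4.400: state=(0.067, 0.141, 0.792)
t=4.600: state=(0.063, 0.126, 0.811)
t=4.800: state=(0.059, 0.112, 0.828)
t=5.000: state=(0.056, 0.100, 0.844)
t=5.120: state=(0.055, 0.093, 0.852)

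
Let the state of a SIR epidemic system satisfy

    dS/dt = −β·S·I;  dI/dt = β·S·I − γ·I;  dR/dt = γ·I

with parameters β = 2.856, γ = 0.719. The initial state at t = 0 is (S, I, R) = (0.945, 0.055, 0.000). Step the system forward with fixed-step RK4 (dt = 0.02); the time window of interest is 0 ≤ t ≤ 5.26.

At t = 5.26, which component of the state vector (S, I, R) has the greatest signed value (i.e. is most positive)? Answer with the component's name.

t=0.000: state=(0.945, 0.055, 0.000)
step 1 (dt=0.02): k1=(-0.148, 0.109, 0.040), k2=(-0.151, 0.111, 0.040), k3=(-0.151, 0.111, 0.040), k4=(-0.154, 0.113, 0.041); state += dt/6·(k1+2k2+2k3+k4)
t=0.020: state=(0.942, 0.057, 0.001)
t=0.040: state=(0.939, 0.060, 0.002)
t=0.060: state=(0.936, 0.062, 0.003)
continuing one RK4 step at a time; state shown every 10 steps (Δt=0.2):
t=0.200: state=(0.909, 0.081, 0.010)
t=0.400: state=(0.860, 0.116, 0.024)
t=0.600: state=(0.795, 0.162, 0.044)
t=0.800: state=(0.714, 0.216, 0.071)
t=1.000: state=(0.621, 0.273, 0.106)
t=1.200: state=(0.523, 0.328, 0.149)
t=1.400: state=(0.427, 0.373, 0.200)
t=1.600: state=(0.342, 0.402, 0.256)
t=1.800: state=(0.271, 0.415, 0.315)
t=2.000: state=(0.214, 0.412, 0.374)
t=2.200: state=(0.170, 0.398, 0.432)
t=2.400: state=(0.136, 0.376, 0.488)
t=2.600: state=(0.110, 0.349, 0.540)
t=2.800: state=(0.091, 0.320, 0.589)
t=3.000: state=(0.077, 0.291, 0.632)
t=3.200: state=(0.065, 0.262, 0.672)
t=3.400: state=(0.057, 0.235, 0.708)
t=3.600: state=(0.050, 0.210, 0.740)
t=3.800: state=(0.045, 0.187, 0.768)
t=4.000: state=(0.040, 0.166, 0.794)
t=4.200: state=(0.037, 0.147, 0.816)
t=4.400: state=(0.034, 0.130, 0.836)
t=4.600: state=(0.032, 0.115, 0.854)
t=4.800: state=(0.030, 0.101, 0.869)
t=5.000: state=(0.028, 0.089, 0.883)
t=5.200: state=(0.027, 0.078, 0.895)
t=5.260: state=(0.027, 0.075, 0.898)
compare at T: S=0.027, I=0.075, R=0.898

largest component: R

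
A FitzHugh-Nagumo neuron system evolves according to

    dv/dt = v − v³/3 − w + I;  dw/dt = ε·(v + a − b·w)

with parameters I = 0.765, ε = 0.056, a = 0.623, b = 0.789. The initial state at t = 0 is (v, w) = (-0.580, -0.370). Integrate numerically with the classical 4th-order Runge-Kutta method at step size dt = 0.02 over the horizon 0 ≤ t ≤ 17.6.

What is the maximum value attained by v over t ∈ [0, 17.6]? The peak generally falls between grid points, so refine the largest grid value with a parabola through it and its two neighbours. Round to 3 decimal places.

max v = 2.055

t=0.000: state=(-0.580, -0.370)
step 1 (dt=0.02): k1=(0.620, 0.019), k2=(0.624, 0.019), k3=(0.624, 0.019), k4=(0.628, 0.019); state += dt/6·(k1+2k2+2k3+k4)
t=0.020: state=(-0.568, -0.370)
t=0.040: state=(-0.555, -0.369)
t=0.060: state=(-0.542, -0.369)
continuing one RK4 step at a time; state shown every 50 steps (Δt=1):
t=1.000: state=(0.382, -0.329)
t=2.000: state=(1.835, -0.216)
t=3.000: state=(2.055, -0.063)
t=4.000: state=(2.019, 0.086)
t=5.000: state=(1.973, 0.226)
t=6.000: state=(1.926, 0.357)
t=7.000: state=(1.879, 0.480)
t=8.000: state=(1.832, 0.595)
t=9.000: state=(1.785, 0.702)
t=10.000: state=(1.737, 0.802)
t=11.000: state=(1.689, 0.896)
t=12.000: state=(1.641, 0.982)
t=13.000: state=(1.592, 1.062)
t=14.000: state=(1.541, 1.136)
t=15.000: state=(1.490, 1.205)
t=16.000: state=(1.437, 1.267)
t=17.000: state=(1.382, 1.323)
t=17.600: state=(1.348, 1.355)
largest grid value and its neighbours: v(2.920)=2.05513, v(2.940)=2.05513, v(2.960)=2.05508
parabola through these three points peaks at t≈2.932 with v≈2.05514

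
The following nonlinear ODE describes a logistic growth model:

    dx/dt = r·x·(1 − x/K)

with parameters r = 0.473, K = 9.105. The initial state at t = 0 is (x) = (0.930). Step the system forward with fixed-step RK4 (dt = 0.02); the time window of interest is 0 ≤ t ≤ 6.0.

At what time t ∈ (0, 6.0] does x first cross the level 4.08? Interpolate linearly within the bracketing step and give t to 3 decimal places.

t=0.000: state=(0.930)
step 1 (dt=0.02): k1=(0.395), k2=(0.396), k3=(0.396), k4=(0.398); state += dt/6·(k1+2k2+2k3+k4)
t=0.020: state=(0.938)
t=0.040: state=(0.946)
t=0.060: state=(0.954)
continuing one RK4 step at a time; state shown every 10 steps (Δt=0.2):
t=0.200: state=(1.012)
t=0.400: state=(1.100)
t=0.600: state=(1.195)
t=0.800: state=(1.297)
t=1.000: state=(1.406)
t=1.200: state=(1.522)
t=1.400: state=(1.645)
t=1.600: state=(1.777)
t=1.800: state=(1.916)
t=2.000: state=(2.063)
t=2.200: state=(2.218)
t=2.400: state=(2.380)
t=2.600: state=(2.551)
t=2.800: state=(2.728)
t=3.000: state=(2.912)
t=3.200: state=(3.102)
t=3.400: state=(3.299)
t=3.600: state=(3.500)
t=3.800: state=(3.706)
t=4.000: state=(3.916)
t=4.140: state=(4.064)
next step: t=4.160: state=(4.085) — x has crossed 4.08
linear interpolation between t=4.140 (4.06401) and t=4.160 (4.08531) → t≈4.155

t = 4.155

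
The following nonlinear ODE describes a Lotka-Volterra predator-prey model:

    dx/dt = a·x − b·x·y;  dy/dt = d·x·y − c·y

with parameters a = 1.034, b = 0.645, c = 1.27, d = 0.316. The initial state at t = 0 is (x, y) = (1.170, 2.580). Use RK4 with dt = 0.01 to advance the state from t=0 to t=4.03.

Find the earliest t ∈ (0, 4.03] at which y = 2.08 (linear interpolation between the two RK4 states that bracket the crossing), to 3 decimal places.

t=0.000: state=(1.170, 2.580)
step 1 (dt=0.01): k1=(-0.737, -2.323), k2=(-0.726, -2.315), k3=(-0.726, -2.315), k4=(-0.715, -2.308); state += dt/6·(k1+2k2+2k3+k4)
t=0.010: state=(1.163, 2.557)
t=0.020: state=(1.156, 2.534)
t=0.030: state=(1.149, 2.511)
continuing one RK4 step at a time; state shown every 20 steps (Δt=0.2):
t=0.200: state=(1.061, 2.147)
t=0.230: state=(1.051, 2.087)
next step: t=0.240: state=(1.048, 2.068) — y has crossed 2.08
linear interpolation between t=0.230 (2.08722) and t=0.240 (2.06772) → t≈0.234

t = 0.234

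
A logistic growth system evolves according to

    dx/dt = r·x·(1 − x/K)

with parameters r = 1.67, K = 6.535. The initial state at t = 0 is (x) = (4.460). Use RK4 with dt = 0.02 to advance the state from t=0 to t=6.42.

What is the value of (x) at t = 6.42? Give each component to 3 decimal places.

t=0.000: state=(4.460)
step 1 (dt=0.02): k1=(2.365), k2=(2.350), k3=(2.350), k4=(2.336); state += dt/6·(k1+2k2+2k3+k4)
t=0.020: state=(4.507)
t=0.040: state=(4.553)
t=0.060: state=(4.599)
continuing one RK4 step at a time; state shown every 25 steps (Δt=0.5):
t=0.500: state=(5.437)
t=1.000: state=(6.009)
t=1.500: state=(6.296)
t=2.000: state=(6.429)
t=2.500: state=(6.489)
t=3.000: state=(6.515)
t=3.500: state=(6.526)
t=4.000: state=(6.531)
t=4.500: state=(6.533)
t=5.000: state=(6.534)
t=5.500: state=(6.535)
t=6.000: state=(6.535)
t=6.420: state=(6.535)

(x) = (6.535)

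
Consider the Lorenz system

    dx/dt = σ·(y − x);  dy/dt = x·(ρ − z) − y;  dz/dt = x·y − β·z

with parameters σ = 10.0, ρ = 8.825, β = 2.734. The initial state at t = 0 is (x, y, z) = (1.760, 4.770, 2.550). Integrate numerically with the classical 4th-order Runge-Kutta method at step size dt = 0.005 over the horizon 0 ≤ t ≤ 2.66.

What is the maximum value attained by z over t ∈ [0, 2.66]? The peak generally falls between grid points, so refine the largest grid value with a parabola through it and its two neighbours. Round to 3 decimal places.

t=0.000: state=(1.760, 4.770, 2.550)
step 1 (dt=0.005): k1=(30.100, 6.274, 1.423), k2=(29.504, 6.724, 1.801), k3=(29.530, 6.712, 1.794), k4=(28.959, 7.150, 2.167); state += dt/6·(k1+2k2+2k3+k4)
t=0.005: state=(1.908, 4.804, 2.559)
t=0.010: state=(2.050, 4.841, 2.572)
t=0.015: state=(2.187, 4.883, 2.588)
continuing one RK4 step at a time; state shown every 20 steps (Δt=0.1):
t=0.100: state=(4.071, 6.014, 3.387)
t=0.200: state=(5.879, 7.519, 5.613)
t=0.300: state=(7.115, 7.787, 8.793)
t=0.400: state=(7.013, 6.147, 11.130)
t=0.500: state=(5.654, 4.012, 11.269)
t=0.600: state=(4.103, 2.764, 9.966)
t=0.700: state=(3.082, 2.381, 8.357)
t=0.800: state=(2.656, 2.474, 6.949)
t=0.900: state=(2.667, 2.851, 5.897)
t=1.000: state=(2.995, 3.460, 5.264)
t=1.100: state=(3.581, 4.277, 5.120)
t=1.200: state=(4.361, 5.201, 5.557)
t=1.300: state=(5.192, 5.969, 6.597)
t=1.400: state=(5.804, 6.196, 8.002)
t=1.500: state=(5.904, 5.704, 9.184)
t=1.600: state=(5.455, 4.810, 9.610)
t=1.700: state=(4.744, 4.030, 9.264)
t=1.800: state=(4.119, 3.613, 8.505)
t=1.900: state=(3.758, 3.543, 7.684)
t=2.000: state=(3.681, 3.733, 7.018)
t=2.100: state=(3.842, 4.103, 6.623)
t=2.200: state=(4.178, 4.574, 6.563)
t=2.300: state=(4.601, 5.033, 6.849)
t=2.400: state=(4.998, 5.335, 7.407)
t=2.500: state=(5.235, 5.358, 8.051)
t=2.600: state=(5.230, 5.100, 8.535)
t=2.660: state=(5.114, 4.867, 8.671)
largest grid value and its neighbours: z(0.450)=11.46421, z(0.455)=11.46619, z(0.460)=11.46296
parabola through these three points peaks at t≈0.454 with z≈11.46623

max z = 11.466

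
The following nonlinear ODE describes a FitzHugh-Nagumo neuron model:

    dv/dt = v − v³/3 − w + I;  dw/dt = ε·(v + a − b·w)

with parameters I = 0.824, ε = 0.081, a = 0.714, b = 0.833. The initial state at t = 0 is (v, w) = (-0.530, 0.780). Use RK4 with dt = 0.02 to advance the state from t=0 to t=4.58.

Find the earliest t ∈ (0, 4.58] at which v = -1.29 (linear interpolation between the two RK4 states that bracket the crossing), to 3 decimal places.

t=0.000: state=(-0.530, 0.780)
step 1 (dt=0.02): k1=(-0.436, -0.038), k2=(-0.439, -0.038), k3=(-0.439, -0.038), k4=(-0.442, -0.038); state += dt/6·(k1+2k2+2k3+k4)
t=0.020: state=(-0.539, 0.779)
t=0.040: state=(-0.548, 0.778)
t=0.060: state=(-0.557, 0.778)
continuing one RK4 step at a time; state shown every 10 steps (Δt=0.2):
t=0.200: state=(-0.623, 0.772)
t=0.400: state=(-0.726, 0.762)
t=0.600: state=(-0.836, 0.751)
t=0.800: state=(-0.951, 0.738)
t=1.000: state=(-1.066, 0.723)
t=1.200: state=(-1.174, 0.707)
t=1.400: state=(-1.271, 0.689)
t=1.440: state=(-1.289, 0.686)
next step: t=1.460: state=(-1.298, 0.684) — v has crossed -1.29
linear interpolation between t=1.440 (-1.28906) and t=1.460 (-1.29771) → t≈1.442

t = 1.442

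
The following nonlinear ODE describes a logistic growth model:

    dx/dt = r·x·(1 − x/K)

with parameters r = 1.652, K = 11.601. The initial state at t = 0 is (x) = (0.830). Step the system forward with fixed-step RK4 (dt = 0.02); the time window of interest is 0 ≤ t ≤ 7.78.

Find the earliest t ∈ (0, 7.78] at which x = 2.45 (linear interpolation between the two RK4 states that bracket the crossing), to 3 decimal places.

t=0.000: state=(0.830)
step 1 (dt=0.02): k1=(1.273), k2=(1.291), k3=(1.291), k4=(1.310); state += dt/6·(k1+2k2+2k3+k4)
t=0.020: state=(0.856)
t=0.040: state=(0.882)
t=0.060: state=(0.910)
continuing one RK4 step at a time; state shown every 25 steps (Δt=0.5):
t=0.500: state=(1.736)
t=0.740: state=(2.406)
next step: t=0.760: state=(2.470) — x has crossed 2.45
linear interpolation between t=0.740 (2.40598) and t=0.760 (2.46959) → t≈0.754

t = 0.754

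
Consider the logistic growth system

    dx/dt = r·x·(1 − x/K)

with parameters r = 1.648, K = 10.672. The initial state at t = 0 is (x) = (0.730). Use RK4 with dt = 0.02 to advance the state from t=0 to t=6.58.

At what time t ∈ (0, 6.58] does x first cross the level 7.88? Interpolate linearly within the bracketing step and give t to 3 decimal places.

t=0.000: state=(0.730)
step 1 (dt=0.02): k1=(1.121), k2=(1.137), k3=(1.137), k4=(1.153); state += dt/6·(k1+2k2+2k3+k4)
t=0.020: state=(0.753)
t=0.040: state=(0.776)
t=0.060: state=(0.800)
continuing one RK4 step at a time; state shown every 25 steps (Δt=0.5):
t=0.500: state=(1.530)
t=1.000: state=(2.947)
t=1.500: state=(4.964)
t=2.000: state=(7.094)
t=2.200: state=(7.831)
next step: t=2.220: state=(7.900) — x has crossed 7.88
linear interpolation between t=2.200 (7.83139) and t=2.220 (7.89956) → t≈2.214

t = 2.214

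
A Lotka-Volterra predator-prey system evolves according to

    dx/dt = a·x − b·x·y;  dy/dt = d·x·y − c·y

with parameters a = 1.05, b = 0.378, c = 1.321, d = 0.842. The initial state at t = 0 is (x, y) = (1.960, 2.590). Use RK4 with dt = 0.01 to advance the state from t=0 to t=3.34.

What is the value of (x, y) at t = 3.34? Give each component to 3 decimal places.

t=0.000: state=(1.960, 2.590)
step 1 (dt=0.01): k1=(0.139, 0.853), k2=(0.136, 0.856), k3=(0.136, 0.856), k4=(0.133, 0.859); state += dt/6·(k1+2k2+2k3+k4)
t=0.010: state=(1.961, 2.599)
t=0.020: state=(1.963, 2.607)
t=0.030: state=(1.964, 2.616)
continuing one RK4 step at a time; state shown every 20 steps (Δt=0.2):
t=0.200: state=(1.975, 2.771)
t=0.400: state=(1.961, 2.965)
t=0.600: state=(1.920, 3.157)
t=0.800: state=(1.853, 3.332)
t=1.000: state=(1.767, 3.471)
t=1.200: state=(1.671, 3.560)
t=1.400: state=(1.572, 3.591)
t=1.600: state=(1.479, 3.565)
t=1.800: state=(1.398, 3.487)
t=2.000: state=(1.330, 3.368)
t=2.200: state=(1.279, 3.221)
t=2.400: state=(1.245, 3.058)
t=2.600: state=(1.226, 2.890)
t=2.800: state=(1.224, 2.727)
t=3.000: state=(1.235, 2.575)
t=3.200: state=(1.261, 2.439)
t=3.340: state=(1.287, 2.356)

(x, y) = (1.287, 2.356)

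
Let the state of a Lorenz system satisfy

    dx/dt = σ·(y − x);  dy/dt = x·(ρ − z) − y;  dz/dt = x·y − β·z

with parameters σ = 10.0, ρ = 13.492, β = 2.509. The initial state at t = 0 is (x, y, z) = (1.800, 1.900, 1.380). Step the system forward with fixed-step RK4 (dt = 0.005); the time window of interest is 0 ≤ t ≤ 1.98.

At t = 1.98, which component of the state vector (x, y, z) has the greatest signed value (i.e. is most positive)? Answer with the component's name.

t=0.000: state=(1.800, 1.900, 1.380)
step 1 (dt=0.005): k1=(1.000, 19.902, -0.042), k2=(1.473, 19.882, 0.052), k3=(1.460, 19.896, 0.054), k4=(1.922, 19.890, 0.151); state += dt/6·(k1+2k2+2k3+k4)
t=0.005: state=(1.807, 1.999, 1.380)
t=0.010: state=(1.819, 2.099, 1.382)
t=0.015: state=(1.835, 2.199, 1.384)
continuing one RK4 step at a time; state shown every 20 steps (Δt=0.1):
t=0.100: state=(2.648, 4.141, 1.654)
t=0.200: state=(4.784, 7.590, 3.219)
t=0.300: state=(8.119, 11.695, 8.203)
t=0.400: state=(10.653, 11.291, 16.794)
t=0.500: state=(8.698, 4.679, 20.255)
t=0.600: state=(4.469, 0.762, 17.162)
t=0.700: state=(1.809, 0.128, 13.441)
t=0.800: state=(0.792, 0.277, 10.477)
t=0.900: state=(0.547, 0.500, 8.173)
t=1.000: state=(0.618, 0.790, 6.392)
t=1.100: state=(0.888, 1.267, 5.041)
t=1.200: state=(1.413, 2.113, 4.093)
t=1.300: state=(2.366, 3.620, 3.661)
t=1.400: state=(4.030, 6.154, 4.233)
t=1.500: state=(6.616, 9.564, 7.072)
t=1.600: state=(9.308, 11.207, 13.260)
t=1.700: state=(9.381, 7.476, 18.586)
t=1.800: state=(6.320, 2.808, 17.949)
t=1.900: state=(3.372, 1.185, 14.723)
t=1.980: state=(2.112, 1.084, 12.254)
compare at T: x=2.112, y=1.084, z=12.254

largest component: z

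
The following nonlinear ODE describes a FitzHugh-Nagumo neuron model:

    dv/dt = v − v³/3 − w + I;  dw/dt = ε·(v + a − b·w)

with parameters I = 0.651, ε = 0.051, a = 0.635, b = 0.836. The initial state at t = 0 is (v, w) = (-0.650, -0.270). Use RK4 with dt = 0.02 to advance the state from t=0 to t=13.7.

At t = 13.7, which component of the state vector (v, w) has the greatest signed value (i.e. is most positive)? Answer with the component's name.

largest component: v

t=0.000: state=(-0.650, -0.270)
step 1 (dt=0.02): k1=(0.363, 0.011), k2=(0.365, 0.011), k3=(0.365, 0.011), k4=(0.367, 0.011); state += dt/6·(k1+2k2+2k3+k4)
t=0.020: state=(-0.643, -0.270)
t=0.040: state=(-0.635, -0.270)
t=0.060: state=(-0.628, -0.269)
continuing one RK4 step at a time; state shown every 25 steps (Δt=0.5):
t=0.500: state=(-0.437, -0.262)
t=1.000: state=(-0.125, -0.248)
t=1.500: state=(0.370, -0.224)
t=2.000: state=(1.079, -0.185)
t=2.500: state=(1.696, -0.130)
t=3.000: state=(1.941, -0.064)
t=3.500: state=(1.988, 0.003)
t=4.000: state=(1.982, 0.069)
t=4.500: state=(1.963, 0.133)
t=5.000: state=(1.942, 0.196)
t=5.500: state=(1.920, 0.256)
t=6.000: state=(1.898, 0.315)
t=6.500: state=(1.875, 0.372)
t=7.000: state=(1.853, 0.427)
t=7.500: state=(1.831, 0.481)
t=8.000: state=(1.809, 0.533)
t=8.500: state=(1.786, 0.583)
t=9.000: state=(1.764, 0.631)
t=9.500: state=(1.741, 0.678)
t=10.000: state=(1.718, 0.723)
t=10.500: state=(1.696, 0.767)
t=11.000: state=(1.673, 0.810)
t=11.500: state=(1.650, 0.850)
t=12.000: state=(1.626, 0.890)
t=12.500: state=(1.603, 0.928)
t=13.000: state=(1.579, 0.964)
t=13.500: state=(1.556, 1.000)
t=13.700: state=(1.546, 1.013)
compare at T: v=1.546, w=1.013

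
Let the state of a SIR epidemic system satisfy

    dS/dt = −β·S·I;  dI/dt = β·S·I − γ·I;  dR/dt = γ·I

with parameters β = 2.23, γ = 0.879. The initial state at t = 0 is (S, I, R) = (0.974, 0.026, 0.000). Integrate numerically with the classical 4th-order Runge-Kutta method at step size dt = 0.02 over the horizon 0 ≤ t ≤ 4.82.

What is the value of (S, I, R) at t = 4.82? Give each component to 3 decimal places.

t=0.000: state=(0.974, 0.026, 0.000)
step 1 (dt=0.02): k1=(-0.056, 0.034, 0.023), k2=(-0.057, 0.034, 0.023), k3=(-0.057, 0.034, 0.023), k4=(-0.058, 0.034, 0.023); state += dt/6·(k1+2k2+2k3+k4)
t=0.020: state=(0.973, 0.027, 0.000)
t=0.040: state=(0.972, 0.027, 0.001)
t=0.060: state=(0.970, 0.028, 0.001)
continuing one RK4 step at a time; state shown every 10 steps (Δt=0.2):
t=0.200: state=(0.961, 0.034, 0.005)
t=0.400: state=(0.945, 0.043, 0.012)
t=0.600: state=(0.925, 0.055, 0.020)
t=0.800: state=(0.900, 0.069, 0.031)
t=1.000: state=(0.869, 0.086, 0.045)
t=1.200: state=(0.833, 0.105, 0.062)
t=1.400: state=(0.791, 0.127, 0.082)
t=1.600: state=(0.743, 0.150, 0.107)
t=1.800: state=(0.692, 0.173, 0.135)
t=2.000: state=(0.637, 0.196, 0.167)
t=2.200: state=(0.581, 0.215, 0.204)
t=2.400: state=(0.526, 0.231, 0.243)
t=2.600: state=(0.473, 0.242, 0.285)
t=2.800: state=(0.424, 0.248, 0.328)
t=3.000: state=(0.379, 0.249, 0.372)
t=3.200: state=(0.340, 0.245, 0.415)
t=3.400: state=(0.305, 0.237, 0.458)
t=3.600: state=(0.275, 0.227, 0.498)
t=3.800: state=(0.249, 0.214, 0.537)
t=4.000: state=(0.227, 0.199, 0.573)
t=4.200: state=(0.209, 0.184, 0.607)
t=4.400: state=(0.193, 0.169, 0.638)
t=4.600: state=(0.180, 0.154, 0.666)
t=4.800: state=(0.168, 0.140, 0.692)
t=4.820: state=(0.167, 0.138, 0.695)

(S, I, R) = (0.167, 0.138, 0.695)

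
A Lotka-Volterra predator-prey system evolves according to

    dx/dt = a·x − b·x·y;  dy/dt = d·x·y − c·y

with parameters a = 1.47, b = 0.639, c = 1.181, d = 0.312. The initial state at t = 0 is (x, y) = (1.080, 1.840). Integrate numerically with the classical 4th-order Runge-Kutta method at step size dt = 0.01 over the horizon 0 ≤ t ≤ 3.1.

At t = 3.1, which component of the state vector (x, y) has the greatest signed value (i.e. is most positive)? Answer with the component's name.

t=0.000: state=(1.080, 1.840)
step 1 (dt=0.01): k1=(0.318, -1.553), k2=(0.324, -1.546), k3=(0.324, -1.546), k4=(0.329, -1.538); state += dt/6·(k1+2k2+2k3+k4)
t=0.010: state=(1.083, 1.825)
t=0.020: state=(1.087, 1.809)
t=0.030: state=(1.090, 1.794)
continuing one RK4 step at a time; state shown every 20 steps (Δt=0.2):
t=0.200: state=(1.167, 1.558)
t=0.400: state=(1.303, 1.328)
t=0.600: state=(1.493, 1.144)
t=0.800: state=(1.748, 0.999)
t=1.000: state=(2.079, 0.889)
t=1.200: state=(2.504, 0.809)
t=1.400: state=(3.040, 0.759)
t=1.600: state=(3.708, 0.739)
t=1.800: state=(4.524, 0.754)
t=2.000: state=(5.495, 0.813)
t=2.200: state=(6.599, 0.936)
t=2.400: state=(7.756, 1.157)
t=2.600: state=(8.781, 1.533)
t=2.800: state=(9.345, 2.138)
t=3.000: state=(9.047, 3.013)
t=3.100: state=(8.506, 3.522)
compare at T: x=8.506, y=3.522

largest component: x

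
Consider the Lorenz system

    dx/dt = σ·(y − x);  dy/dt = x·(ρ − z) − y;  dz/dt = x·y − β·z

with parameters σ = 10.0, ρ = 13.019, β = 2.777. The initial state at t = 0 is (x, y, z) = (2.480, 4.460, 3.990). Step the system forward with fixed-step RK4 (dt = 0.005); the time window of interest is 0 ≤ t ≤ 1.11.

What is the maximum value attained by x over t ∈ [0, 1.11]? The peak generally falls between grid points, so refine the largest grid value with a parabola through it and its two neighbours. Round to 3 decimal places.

t=0.000: state=(2.480, 4.460, 3.990)
step 1 (dt=0.005): k1=(19.800, 17.932, -0.019), k2=(19.753, 18.334, 0.315), k3=(19.765, 18.330, 0.315), k4=(19.728, 18.728, 0.653); state += dt/6·(k1+2k2+2k3+k4)
t=0.005: state=(2.579, 4.552, 3.992)
t=0.010: state=(2.677, 4.647, 3.997)
t=0.015: state=(2.776, 4.747, 4.005)
continuing one RK4 step at a time; state shown every 10 steps (Δt=0.05):
t=0.050: state=(3.478, 5.545, 4.172)
t=0.100: state=(4.583, 6.953, 4.812)
t=0.150: state=(5.852, 8.544, 6.087)
t=0.200: state=(7.237, 10.018, 8.160)
t=0.250: state=(8.541, 10.857, 11.000)
t=0.300: state=(9.422, 10.506, 14.129)
t=0.350: state=(9.531, 8.842, 16.644)
t=0.400: state=(8.762, 6.471, 17.781)
t=0.450: state=(7.378, 4.290, 17.492)
t=0.500: state=(5.823, 2.813, 16.299)
t=0.550: state=(4.454, 2.041, 14.753)
t=0.600: state=(3.432, 1.757, 13.181)
t=0.650: state=(2.766, 1.755, 11.721)
t=0.700: state=(2.398, 1.913, 10.419)
t=0.750: state=(2.260, 2.178, 9.289)
t=0.800: state=(2.302, 2.540, 8.334)
t=0.850: state=(2.491, 3.008, 7.562)
t=0.900: state=(2.818, 3.606, 6.991)
t=0.950: state=(3.282, 4.353, 6.651)
t=1.000: state=(3.891, 5.261, 6.594)
t=1.050: state=(4.651, 6.314, 6.895)
t=1.100: state=(5.545, 7.441, 7.645)
t=1.110: state=(5.736, 7.662, 7.856)
largest grid value and its neighbours: x(0.325)=9.58867, x(0.330)=9.59553, x(0.335)=9.59326
parabola through these three points peaks at t≈0.331 with x≈9.59582

max x = 9.596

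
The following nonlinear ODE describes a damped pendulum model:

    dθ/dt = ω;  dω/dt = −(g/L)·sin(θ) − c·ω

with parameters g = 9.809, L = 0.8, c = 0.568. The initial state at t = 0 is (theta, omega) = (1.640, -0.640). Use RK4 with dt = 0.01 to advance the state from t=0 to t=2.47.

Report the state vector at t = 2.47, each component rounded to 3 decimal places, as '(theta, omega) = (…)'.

(theta, omega) = (-0.041, -2.599)

t=0.000: state=(1.640, -0.640)
step 1 (dt=0.01): k1=(-0.640, -11.868), k2=(-0.699, -11.837), k3=(-0.699, -11.838), k4=(-0.758, -11.807); state += dt/6·(k1+2k2+2k3+k4)
t=0.010: state=(1.633, -0.758)
t=0.020: state=(1.625, -0.876)
t=0.030: state=(1.615, -0.993)
continuing one RK4 step at a time; state shown every 10 steps (Δt=0.1):
t=0.100: state=(1.518, -1.796)
t=0.200: state=(1.283, -2.870)
t=0.300: state=(0.949, -3.781)
t=0.400: state=(0.538, -4.376)
t=0.500: state=(0.090, -4.498)
t=0.600: state=(-0.344, -4.093)
t=0.700: state=(-0.714, -3.260)
t=0.800: state=(-0.988, -2.178)
t=0.900: state=(-1.147, -1.009)
t=1.000: state=(-1.190, 0.148)
t=1.100: state=(-1.120, 1.234)
t=1.200: state=(-0.947, 2.193)
t=1.300: state=(-0.688, 2.943)
t=1.400: state=(-0.369, 3.382)
t=1.500: state=(-0.025, 3.426)
t=1.600: state=(0.303, 3.067)
t=1.700: state=(0.577, 2.384)
t=1.800: state=(0.773, 1.501)
t=1.900: state=(0.875, 0.537)
t=2.000: state=(0.881, -0.416)
t=2.100: state=(0.795, -1.283)
t=2.200: state=(0.629, -1.995)
t=2.300: state=(0.403, -2.475)
t=2.400: state=(0.144, -2.660)
t=2.470: state=(-0.041, -2.599)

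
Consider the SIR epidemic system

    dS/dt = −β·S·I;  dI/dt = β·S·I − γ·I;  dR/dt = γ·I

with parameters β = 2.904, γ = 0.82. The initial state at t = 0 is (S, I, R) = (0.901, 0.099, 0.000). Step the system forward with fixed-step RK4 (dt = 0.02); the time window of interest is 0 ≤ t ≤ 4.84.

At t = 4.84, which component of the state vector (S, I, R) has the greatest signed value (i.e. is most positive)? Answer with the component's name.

largest component: R

t=0.000: state=(0.901, 0.099, 0.000)
step 1 (dt=0.02): k1=(-0.259, 0.178, 0.081), k2=(-0.263, 0.180, 0.083), k3=(-0.263, 0.180, 0.083), k4=(-0.267, 0.183, 0.084); state += dt/6·(k1+2k2+2k3+k4)
t=0.020: state=(0.896, 0.103, 0.002)
t=0.040: state=(0.890, 0.106, 0.003)
t=0.060: state=(0.885, 0.110, 0.005)
continuing one RK4 step at a time; state shown every 10 steps (Δt=0.2):
t=0.200: state=(0.841, 0.139, 0.019)
t=0.400: state=(0.765, 0.189, 0.046)
t=0.600: state=(0.675, 0.244, 0.082)
t=0.800: state=(0.576, 0.297, 0.126)
t=1.000: state=(0.478, 0.343, 0.179)
t=1.200: state=(0.388, 0.374, 0.238)
t=1.400: state=(0.311, 0.389, 0.301)
t=1.600: state=(0.248, 0.388, 0.364)
t=1.800: state=(0.199, 0.374, 0.427)
t=2.000: state=(0.161, 0.353, 0.487)
t=2.200: state=(0.132, 0.326, 0.542)
t=2.400: state=(0.110, 0.296, 0.593)
t=2.600: state=(0.094, 0.267, 0.640)
t=2.800: state=(0.081, 0.238, 0.681)
t=3.000: state=(0.071, 0.211, 0.718)
t=3.200: state=(0.063, 0.186, 0.750)
t=3.400: state=(0.057, 0.164, 0.779)
t=3.600: state=(0.052, 0.144, 0.804)
t=3.800: state=(0.048, 0.125, 0.826)
t=4.000: state=(0.045, 0.109, 0.846)
t=4.200: state=(0.043, 0.095, 0.862)
t=4.400: state=(0.040, 0.083, 0.877)
t=4.600: state=(0.039, 0.072, 0.890)
t=4.800: state=(0.037, 0.062, 0.900)
t=4.840: state=(0.037, 0.061, 0.903)
compare at T: S=0.037, I=0.061, R=0.903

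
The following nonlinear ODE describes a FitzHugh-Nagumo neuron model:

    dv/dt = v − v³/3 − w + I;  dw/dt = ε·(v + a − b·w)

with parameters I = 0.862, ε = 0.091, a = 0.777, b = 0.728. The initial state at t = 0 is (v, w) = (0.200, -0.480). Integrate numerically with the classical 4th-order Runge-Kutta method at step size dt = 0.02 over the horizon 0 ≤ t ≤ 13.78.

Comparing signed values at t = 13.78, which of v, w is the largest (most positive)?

t=0.000: state=(0.200, -0.480)
step 1 (dt=0.02): k1=(1.539, 0.121), k2=(1.553, 0.122), k3=(1.553, 0.122), k4=(1.567, 0.123); state += dt/6·(k1+2k2+2k3+k4)
t=0.020: state=(0.231, -0.478)
t=0.040: state=(0.263, -0.475)
t=0.060: state=(0.295, -0.473)
continuing one RK4 step at a time; state shown every 25 steps (Δt=0.5):
t=0.500: state=(1.105, -0.401)
t=1.000: state=(1.847, -0.285)
t=1.500: state=(2.067, -0.152)
t=2.000: state=(2.080, -0.019)
t=2.500: state=(2.051, 0.109)
t=3.000: state=(2.013, 0.231)
t=3.500: state=(1.975, 0.347)
t=4.000: state=(1.936, 0.458)
t=4.500: state=(1.896, 0.564)
t=5.000: state=(1.857, 0.664)
t=5.500: state=(1.817, 0.760)
t=6.000: state=(1.777, 0.850)
t=6.500: state=(1.736, 0.936)
t=7.000: state=(1.695, 1.017)
t=7.500: state=(1.653, 1.093)
t=8.000: state=(1.611, 1.166)
t=8.500: state=(1.567, 1.234)
t=9.000: state=(1.523, 1.297)
t=9.500: state=(1.477, 1.357)
t=10.000: state=(1.430, 1.413)
t=10.500: state=(1.382, 1.464)
t=11.000: state=(1.331, 1.512)
t=11.500: state=(1.277, 1.556)
t=12.000: state=(1.219, 1.596)
t=12.500: state=(1.158, 1.632)
t=13.000: state=(1.090, 1.664)
t=13.500: state=(1.013, 1.691)
t=13.780: state=(0.966, 1.705)
compare at T: v=0.966, w=1.705

largest component: w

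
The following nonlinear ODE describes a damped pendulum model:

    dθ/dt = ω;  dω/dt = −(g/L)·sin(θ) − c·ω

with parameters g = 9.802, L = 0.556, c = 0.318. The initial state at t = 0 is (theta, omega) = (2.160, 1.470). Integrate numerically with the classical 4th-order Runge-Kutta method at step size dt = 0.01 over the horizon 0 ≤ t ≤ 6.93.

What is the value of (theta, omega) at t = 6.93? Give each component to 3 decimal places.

(theta, omega) = (0.644, -0.759)

t=0.000: state=(2.160, 1.470)
step 1 (dt=0.01): k1=(1.470, -15.124), k2=(1.394, -15.028), k3=(1.395, -15.032), k4=(1.320, -14.938); state += dt/6·(k1+2k2+2k3+k4)
t=0.010: state=(2.174, 1.320)
t=0.020: state=(2.186, 1.171)
t=0.030: state=(2.197, 1.024)
continuing one RK4 step at a time; state shown every 25 steps (Δt=0.25):
t=0.250: state=(2.082, -2.081)
t=0.500: state=(1.075, -5.964)
t=0.750: state=(-0.609, -6.363)
t=1.000: state=(-1.688, -2.053)
t=1.250: state=(-1.656, 2.261)
t=1.500: state=(-0.599, 5.847)
t=1.750: state=(0.854, 4.778)
t=2.000: state=(1.517, 0.427)
t=2.250: state=(1.088, -3.735)
t=2.500: state=(-0.147, -5.343)
t=2.750: state=(-1.160, -2.238)
t=3.000: state=(-1.188, 1.966)
t=3.250: state=(-0.288, 4.725)
t=3.500: state=(0.794, 3.197)
t=3.750: state=(1.118, -0.683)
t=4.000: state=(0.511, -3.836)
t=4.250: state=(-0.499, -3.510)
t=4.500: state=(-0.987, -0.185)
t=4.750: state=(-0.603, 3.019)
t=5.000: state=(0.286, 3.448)
t=5.250: state=(0.846, 0.729)
t=5.500: state=(0.623, -2.353)
t=5.750: state=(-0.142, -3.211)
t=6.000: state=(-0.717, -1.037)
t=6.250: state=(-0.604, 1.835)
t=6.500: state=(0.049, 2.910)
t=6.750: state=(0.606, 1.184)
t=6.930: state=(0.644, -0.759)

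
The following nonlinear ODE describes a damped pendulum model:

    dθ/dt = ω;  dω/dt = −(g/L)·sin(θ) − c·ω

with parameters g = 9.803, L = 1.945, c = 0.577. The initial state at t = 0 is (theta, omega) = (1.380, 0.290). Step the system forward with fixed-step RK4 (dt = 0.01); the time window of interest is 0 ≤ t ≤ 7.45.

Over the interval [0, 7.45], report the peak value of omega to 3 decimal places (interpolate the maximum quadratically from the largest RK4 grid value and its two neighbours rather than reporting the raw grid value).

max omega = 1.549

t=0.000: state=(1.380, 0.290)
step 1 (dt=0.01): k1=(0.290, -5.116), k2=(0.264, -5.103), k3=(0.264, -5.103), k4=(0.239, -5.089); state += dt/6·(k1+2k2+2k3+k4)
t=0.010: state=(1.383, 0.239)
t=0.020: state=(1.385, 0.188)
t=0.030: state=(1.386, 0.138)
continuing one RK4 step at a time; state shown every 25 steps (Δt=0.25):
t=0.250: state=(1.300, -0.897)
t=0.500: state=(0.952, -1.838)
t=0.750: state=(0.419, -2.328)
t=1.000: state=(-0.156, -2.155)
t=1.250: state=(-0.610, -1.408)
t=1.500: state=(-0.840, -0.422)
t=1.750: state=(-0.825, 0.518)
t=2.000: state=(-0.601, 1.225)
t=2.250: state=(-0.245, 1.542)
t=2.500: state=(0.131, 1.392)
t=2.750: state=(0.420, 0.871)
t=3.000: state=(0.553, 0.190)
t=3.250: state=(0.518, -0.448)
t=3.500: state=(0.346, -0.886)
t=3.750: state=(0.100, -1.026)
t=4.000: state=(-0.141, -0.857)
t=4.250: state=(-0.310, -0.469)
t=4.500: state=(-0.369, -0.004)
t=4.750: state=(-0.317, 0.400)
t=5.000: state=(-0.183, 0.640)
t=5.250: state=(-0.015, 0.668)
t=5.500: state=(0.135, 0.501)
t=5.750: state=(0.226, 0.216)
t=6.000: state=(0.241, -0.092)
t=6.250: state=(0.185, -0.333)
t=6.500: state=(0.085, -0.448)
t=6.750: state=(-0.026, -0.420)
t=7.000: state=(-0.115, -0.276)
t=7.250: state=(-0.159, -0.073)
t=7.450: state=(-0.157, 0.088)
largest grid value and its neighbours: omega(2.280)=1.54838, omega(2.290)=1.54902, omega(2.300)=1.54889
parabola through these three points peaks at t≈2.293 with omega≈1.54906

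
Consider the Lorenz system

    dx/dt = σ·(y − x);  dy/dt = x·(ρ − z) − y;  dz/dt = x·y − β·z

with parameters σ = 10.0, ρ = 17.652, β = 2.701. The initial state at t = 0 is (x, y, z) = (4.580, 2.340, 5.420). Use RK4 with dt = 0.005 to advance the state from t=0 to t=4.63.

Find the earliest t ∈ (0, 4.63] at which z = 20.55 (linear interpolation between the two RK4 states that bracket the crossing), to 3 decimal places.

t = 0.301

t=0.000: state=(4.580, 2.340, 5.420)
step 1 (dt=0.005): k1=(-22.400, 53.683, -3.922), k2=(-20.498, 52.908, -3.420), k3=(-20.565, 52.962, -3.420), k4=(-18.724, 52.237, -2.931); state += dt/6·(k1+2k2+2k3+k4)
t=0.005: state=(4.477, 2.605, 5.403)
t=0.010: state=(4.392, 2.863, 5.391)
t=0.015: state=(4.324, 3.115, 5.383)
continuing one RK4 step at a time; state shown every 40 steps (Δt=0.2):
t=0.200: state=(8.322, 12.473, 10.469)
t=0.300: state=(11.763, 13.313, 20.442)
next step: t=0.305: state=(11.833, 13.068, 20.941) — z has crossed 20.55
linear interpolation between t=0.300 (20.44213) and t=0.305 (20.94098) → t≈0.301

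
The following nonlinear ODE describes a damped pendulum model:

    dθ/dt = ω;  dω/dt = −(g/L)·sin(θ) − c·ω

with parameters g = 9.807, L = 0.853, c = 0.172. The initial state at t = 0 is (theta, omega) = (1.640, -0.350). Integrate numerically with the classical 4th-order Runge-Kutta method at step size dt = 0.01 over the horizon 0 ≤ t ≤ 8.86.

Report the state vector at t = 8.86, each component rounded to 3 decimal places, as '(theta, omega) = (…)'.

t=0.000: state=(1.640, -0.350)
step 1 (dt=0.01): k1=(-0.350, -11.409), k2=(-0.407, -11.401), k3=(-0.407, -11.401), k4=(-0.464, -11.393); state += dt/6·(k1+2k2+2k3+k4)
t=0.010: state=(1.636, -0.464)
t=0.020: state=(1.631, -0.578)
t=0.030: state=(1.624, -0.692)
continuing one RK4 step at a time; state shown every 50 steps (Δt=0.5):
t=0.500: state=(0.171, -4.751)
t=1.000: state=(-1.453, -0.717)
t=1.500: state=(-0.463, 4.165)
t=2.000: state=(1.253, 1.336)
t=2.500: state=(0.581, -3.624)
t=3.000: state=(-1.088, -1.606)
t=3.500: state=(-0.597, 3.224)
t=4.000: state=(0.968, 1.633)
t=4.500: state=(0.557, -2.953)
t=5.000: state=(-0.886, -1.501)
t=5.500: state=(-0.482, 2.773)
t=6.000: state=(0.829, 1.270)
t=6.500: state=(0.388, -2.645)
t=7.000: state=(-0.786, -0.976)
t=7.500: state=(-0.282, 2.534)
t=8.000: state=(0.747, 0.648)
t=8.500: state=(0.171, -2.413)
t=8.860: state=(-0.589, -1.309)

(theta, omega) = (-0.589, -1.309)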